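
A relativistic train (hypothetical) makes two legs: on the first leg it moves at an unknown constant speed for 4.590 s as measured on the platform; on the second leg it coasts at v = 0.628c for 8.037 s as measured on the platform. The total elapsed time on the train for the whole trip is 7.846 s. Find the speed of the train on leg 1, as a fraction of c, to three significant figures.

β = 0.938

Leg 1: speed unknown; τ_1 = 4.590/γ_1.
Leg 2: γ = 1/√(1 − 0.628²) = 1/√0.6056 = 1.285; τ_2 = 8.037/1.285 = 6.255 s.
Total proper time: τ_1 + 6.255 = 7.846, so τ_1 = 7.846 − 6.255 = 1.591 s.
γ_1 = 4.590/1.591 = 2.884; β = √(1 − 1/γ²) = √0.8798.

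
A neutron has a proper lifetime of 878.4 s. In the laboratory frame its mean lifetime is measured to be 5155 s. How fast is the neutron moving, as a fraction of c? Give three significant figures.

β = 0.985

γ = Δt/τ₀ = 5155/878.4 = 5.869
β = √(1 − 1/γ²) = √(1 − 0.02904) = √0.9710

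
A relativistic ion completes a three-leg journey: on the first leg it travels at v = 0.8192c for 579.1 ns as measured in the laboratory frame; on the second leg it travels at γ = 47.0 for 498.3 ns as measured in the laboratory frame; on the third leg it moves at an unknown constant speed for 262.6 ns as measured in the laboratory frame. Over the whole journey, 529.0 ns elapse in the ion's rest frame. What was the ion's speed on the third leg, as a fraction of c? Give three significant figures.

Leg 1: γ = 1/√(1 − 0.8192²) = 1/√0.3289 = 1.744; τ_1 = 579.1/1.744 = 332.1 ns.
Leg 2: γ = 47.0; τ_2 = 498.3/47.00 = 10.60 ns.
Leg 3: speed unknown; τ_3 = 262.6/γ_3.
Total proper time: 332.1 + 10.60 + τ_3 = 529.0, so τ_3 = 529.0 − 342.7 = 186.3 ns.
γ_3 = 262.6/186.3 = 1.410; β = √(1 − 1/γ²) = √0.4968.

β = 0.705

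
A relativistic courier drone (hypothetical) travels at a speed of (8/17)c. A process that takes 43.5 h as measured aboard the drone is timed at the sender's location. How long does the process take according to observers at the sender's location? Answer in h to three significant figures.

Δt = 49.3 h

γ = 1/√(1 − (8/17)²) = 17/15 ≈ 1.133
The interval measured aboard the drone is the proper time (both events occur at the same place in that frame); the lab-frame interval is Δt = γτ = 1.133 × 43.5 h.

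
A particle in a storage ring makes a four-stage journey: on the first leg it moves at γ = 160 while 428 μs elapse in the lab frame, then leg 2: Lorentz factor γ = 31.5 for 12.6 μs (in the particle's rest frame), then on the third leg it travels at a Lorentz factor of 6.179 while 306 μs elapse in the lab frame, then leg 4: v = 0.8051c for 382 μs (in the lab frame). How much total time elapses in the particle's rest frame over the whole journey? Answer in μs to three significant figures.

τ = 291 μs

Leg 1: γ = 160; τ_1 = 428/160.0 = 2.675 μs.
Leg 2: 12.6 μs is already measured in the particle's rest frame.
Leg 3: γ = 6.179; τ_3 = 306/6.179 = 49.52 μs.
Leg 4: γ = 1/√(1 − 0.8051²) = 1/√0.3518 = 1.686; τ_4 = 382/1.686 = 226.6 μs.
Total: 2.675 + 12.60 + 49.52 + 226.6 μs.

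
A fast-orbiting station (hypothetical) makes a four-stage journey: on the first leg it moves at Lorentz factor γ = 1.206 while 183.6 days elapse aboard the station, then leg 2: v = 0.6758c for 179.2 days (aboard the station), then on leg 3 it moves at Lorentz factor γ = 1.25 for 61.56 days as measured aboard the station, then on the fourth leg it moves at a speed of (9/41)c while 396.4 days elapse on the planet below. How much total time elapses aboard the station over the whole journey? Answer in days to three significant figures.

τ = 811 days

Leg 1: 183.6 days is already measured aboard the station.
Leg 2: 179.2 days is already measured aboard the station.
Leg 3: 61.56 days is already measured aboard the station.
Leg 4: γ = 1/√(1 − (9/41)²) = 41/40 = 1.025; τ_4 = 396.4/1.025 = 386.7 days.
Total: 183.6 + 179.2 + 61.56 + 386.7 days.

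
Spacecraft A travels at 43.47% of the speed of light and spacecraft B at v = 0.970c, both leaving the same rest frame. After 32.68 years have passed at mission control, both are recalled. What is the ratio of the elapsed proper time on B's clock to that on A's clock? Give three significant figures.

τ_B/τ_A = 0.270

A: β = 0.4347; γ = 1/√(1 − 0.4347²) = 1/√0.8110 = 1.110. B: γ = 1/√(1 − 0.970²) = 1/√0.05910 = 4.113.
τ_A/τ_B = γ_B/γ_A = 4.113/1.110 = 3.704, so τ_B/τ_A = 0.2699.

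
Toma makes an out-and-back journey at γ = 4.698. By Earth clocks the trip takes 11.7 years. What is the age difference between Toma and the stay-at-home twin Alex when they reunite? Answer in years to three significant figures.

γ = 4.698
Toma's elapsed proper time: τ = 11.7/4.698 = 2.490 years.
Age gap = Δt − τ = 11.7 − 2.490 years.

Δt − τ = 9.21 years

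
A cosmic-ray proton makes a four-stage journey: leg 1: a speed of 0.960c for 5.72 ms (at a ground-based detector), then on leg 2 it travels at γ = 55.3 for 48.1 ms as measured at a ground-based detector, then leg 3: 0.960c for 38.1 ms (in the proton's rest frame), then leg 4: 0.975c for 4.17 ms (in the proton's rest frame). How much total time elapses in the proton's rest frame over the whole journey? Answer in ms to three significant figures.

Leg 1: γ = 1/√(1 − 0.960²) = 1/√0.07840 = 3.571; τ_1 = 5.72/3.571 = 1.602 ms.
Leg 2: γ = 55.3; τ_2 = 48.1/55.30 = 0.8698 ms.
Leg 3: 38.1 ms is already measured in the proton's rest frame.
Leg 4: 4.17 ms is already measured in the proton's rest frame.
Total: 1.602 + 0.8698 + 38.10 + 4.170 ms.

τ = 44.7 ms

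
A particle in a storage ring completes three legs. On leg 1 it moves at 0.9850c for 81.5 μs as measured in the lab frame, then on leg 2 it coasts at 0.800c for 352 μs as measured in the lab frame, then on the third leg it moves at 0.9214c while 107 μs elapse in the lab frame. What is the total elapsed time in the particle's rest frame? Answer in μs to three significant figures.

τ = 267 μs

Leg 1: γ = 1/√(1 − 0.9850²) = 1/√0.02977 = 5.795; τ_1 = 81.5/5.795 = 14.06 μs.
Leg 2: γ = 1/√(1 − 0.800²) = 5/3 ≈ 1.667; τ_2 = 352/1.667 = 211.2 μs.
Leg 3: γ = 1/√(1 − 0.9214²) = 1/√0.1510 = 2.573; τ_3 = 107/2.573 = 41.58 μs.
Total: 14.06 + 211.2 + 41.58 μs.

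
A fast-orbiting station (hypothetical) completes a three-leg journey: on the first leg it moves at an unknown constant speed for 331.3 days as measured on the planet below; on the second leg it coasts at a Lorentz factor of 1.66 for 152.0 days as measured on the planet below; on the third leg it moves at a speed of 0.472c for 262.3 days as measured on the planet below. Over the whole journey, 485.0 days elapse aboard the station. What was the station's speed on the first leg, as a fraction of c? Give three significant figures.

β = 0.872

Leg 1: speed unknown; τ_1 = 331.3/γ_1.
Leg 2: γ = 1.66; τ_2 = 152.0/1.660 = 91.57 days.
Leg 3: γ = 1/√(1 − 0.472²) = 1/√0.7772 = 1.134; τ_3 = 262.3/1.134 = 231.2 days.
Total proper time: τ_1 + 91.57 + 231.2 = 485.0, so τ_1 = 485.0 − 322.8 = 162.2 days.
γ_1 = 331.3/162.2 = 2.043; β = √(1 − 1/γ²) = √0.7603.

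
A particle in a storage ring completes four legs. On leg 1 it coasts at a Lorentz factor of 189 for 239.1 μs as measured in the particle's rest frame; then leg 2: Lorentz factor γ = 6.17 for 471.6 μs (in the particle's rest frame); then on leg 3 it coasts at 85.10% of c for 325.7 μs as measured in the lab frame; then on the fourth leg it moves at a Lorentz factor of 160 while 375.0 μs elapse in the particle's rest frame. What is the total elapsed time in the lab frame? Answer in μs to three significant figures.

Δt = 1.08×10⁵ μs

Leg 1: γ = 189; Δt_1 = 189.0 × 239.1 = 4.519×10⁴ μs.
Leg 2: γ = 6.17; Δt_2 = 6.170 × 471.6 = 2910 μs.
Leg 3: 325.7 μs is already measured in the lab frame.
Leg 4: γ = 160; Δt_4 = 160.0 × 375.0 = 6.000×10⁴ μs.
Total: 4.519×10⁴ + 2910 + 325.7 + 6.000×10⁴ μs.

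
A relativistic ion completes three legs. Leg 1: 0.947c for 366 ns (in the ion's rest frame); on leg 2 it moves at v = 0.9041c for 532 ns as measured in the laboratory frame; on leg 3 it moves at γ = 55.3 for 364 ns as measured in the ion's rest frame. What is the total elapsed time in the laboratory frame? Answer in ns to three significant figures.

Leg 1: γ = 1/√(1 − 0.947²) = 1/√0.1032 = 3.113; Δt_1 = 3.113 × 366 = 1139 ns.
Leg 2: 532 ns is already measured in the laboratory frame.
Leg 3: γ = 55.3; Δt_3 = 55.30 × 364 = 2.013×10⁴ ns.
Total: 1139 + 532.0 + 2.013×10⁴ ns.

Δt = 2.18×10⁴ ns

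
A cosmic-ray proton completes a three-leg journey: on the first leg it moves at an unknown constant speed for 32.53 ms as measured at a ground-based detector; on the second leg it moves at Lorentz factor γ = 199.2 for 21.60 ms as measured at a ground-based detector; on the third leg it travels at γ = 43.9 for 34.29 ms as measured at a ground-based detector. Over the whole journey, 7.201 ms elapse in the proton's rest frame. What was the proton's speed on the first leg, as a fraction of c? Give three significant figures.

Leg 1: speed unknown; τ_1 = 32.53/γ_1.
Leg 2: γ = 199.2; τ_2 = 21.60/199.2 = 0.1084 ms.
Leg 3: γ = 43.9; τ_3 = 34.29/43.90 = 0.7811 ms.
Total proper time: τ_1 + 0.1084 + 0.7811 = 7.201, so τ_1 = 7.201 − 0.8895 = 6.311 ms.
γ_1 = 32.53/6.311 = 5.154; β = √(1 − 1/γ²) = √0.9624.

β = 0.981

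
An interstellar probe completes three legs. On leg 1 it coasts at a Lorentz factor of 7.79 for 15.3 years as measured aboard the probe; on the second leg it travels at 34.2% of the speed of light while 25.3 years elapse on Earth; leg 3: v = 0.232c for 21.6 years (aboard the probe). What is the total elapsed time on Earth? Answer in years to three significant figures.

Δt = 167 years

Leg 1: γ = 7.79; Δt_1 = 7.790 × 15.3 = 119.2 years.
Leg 2: 25.3 years is already measured on Earth.
Leg 3: γ = 1/√(1 − 0.232²) = 1/√0.9462 = 1.028; Δt_3 = 1.028 × 21.6 = 22.21 years.
Total: 119.2 + 25.30 + 22.21 years.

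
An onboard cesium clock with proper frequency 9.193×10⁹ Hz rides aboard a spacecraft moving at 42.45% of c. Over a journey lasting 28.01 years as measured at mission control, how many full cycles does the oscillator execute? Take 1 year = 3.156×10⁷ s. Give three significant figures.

N = 7.36×10¹⁸

β = 0.4245; γ = 1/√(1 − 0.4245²) = 1/√0.8198 = 1.104
The oscillator's own cycle count is N = f × τ where τ is the proper time aboard the spacecraft. τ = Δt/γ = 28.01/1.104 = 25.36 years = 8.004×10⁸ s.
N = 9.193×10⁹ × 8.004×10⁸ = 7.358×10¹⁸.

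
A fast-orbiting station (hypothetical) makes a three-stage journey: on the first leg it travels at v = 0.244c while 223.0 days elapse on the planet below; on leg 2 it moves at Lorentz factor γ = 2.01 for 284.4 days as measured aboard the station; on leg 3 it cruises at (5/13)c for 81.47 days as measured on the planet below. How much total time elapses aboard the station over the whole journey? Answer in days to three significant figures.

τ = 576 days

Leg 1: γ = 1/√(1 − 0.244²) = 1/√0.9405 = 1.031; τ_1 = 223.0/1.031 = 216.3 days.
Leg 2: 284.4 days is already measured aboard the station.
Leg 3: γ = 1/√(1 − (5/13)²) = 13/12 ≈ 1.083; τ_3 = 81.47/1.083 = 75.20 days.
Total: 216.3 + 284.4 + 75.20 days.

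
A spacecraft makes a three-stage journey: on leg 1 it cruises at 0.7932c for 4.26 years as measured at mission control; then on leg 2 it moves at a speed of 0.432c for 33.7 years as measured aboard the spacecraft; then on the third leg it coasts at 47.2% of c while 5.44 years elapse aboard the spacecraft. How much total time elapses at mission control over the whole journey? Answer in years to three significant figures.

Δt = 47.8 years

Leg 1: 4.26 years is already measured at mission control.
Leg 2: γ = 1/√(1 − 0.432²) = 1/√0.8134 = 1.109; Δt_2 = 1.109 × 33.7 = 37.37 years.
Leg 3: β = 0.472; γ = 1/√(1 − 0.472²) = 1/√0.7772 = 1.134; Δt_3 = 1.134 × 5.44 = 6.171 years.
Total: 4.260 + 37.37 + 6.171 years.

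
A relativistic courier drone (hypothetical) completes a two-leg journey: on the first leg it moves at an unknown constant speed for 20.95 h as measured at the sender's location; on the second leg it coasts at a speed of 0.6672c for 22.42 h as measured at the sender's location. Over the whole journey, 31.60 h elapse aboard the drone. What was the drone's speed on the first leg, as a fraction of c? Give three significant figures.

Leg 1: speed unknown; τ_1 = 20.95/γ_1.
Leg 2: γ = 1/√(1 − 0.6672²) = 1/√0.5548 = 1.343; τ_2 = 22.42/1.343 = 16.70 h.
Total proper time: τ_1 + 16.70 = 31.60, so τ_1 = 31.60 − 16.70 = 14.90 h.
γ_1 = 20.95/14.90 = 1.406; β = √(1 − 1/γ²) = √0.4942.

β = 0.703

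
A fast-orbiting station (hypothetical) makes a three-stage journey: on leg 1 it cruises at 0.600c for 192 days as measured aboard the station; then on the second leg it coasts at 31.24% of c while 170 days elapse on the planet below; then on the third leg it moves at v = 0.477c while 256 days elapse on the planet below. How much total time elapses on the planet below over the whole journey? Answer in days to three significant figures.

Δt = 666 days

Leg 1: γ = 1/√(1 − 0.600²) = 5/4 = 1.250; Δt_1 = 1.250 × 192 = 240.0 days.
Leg 2: 170 days is already measured on the planet below.
Leg 3: 256 days is already measured on the planet below.
Total: 240.0 + 170.0 + 256.0 days.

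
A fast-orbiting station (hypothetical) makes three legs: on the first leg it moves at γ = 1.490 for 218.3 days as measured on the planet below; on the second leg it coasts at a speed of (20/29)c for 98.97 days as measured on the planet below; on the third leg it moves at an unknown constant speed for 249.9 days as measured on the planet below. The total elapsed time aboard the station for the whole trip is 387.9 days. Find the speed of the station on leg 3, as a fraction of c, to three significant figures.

Leg 1: γ = 1.490; τ_1 = 218.3/1.490 = 146.5 days.
Leg 2: γ = 1/√(1 − (20/29)²) = 29/21 ≈ 1.381; τ_2 = 98.97/1.381 = 71.67 days.
Leg 3: speed unknown; τ_3 = 249.9/γ_3.
Total proper time: 146.5 + 71.67 + τ_3 = 387.9, so τ_3 = 387.9 − 218.2 = 169.7 days.
γ_3 = 249.9/169.7 = 1.472; β = √(1 − 1/γ²) = √0.5387.

β = 0.734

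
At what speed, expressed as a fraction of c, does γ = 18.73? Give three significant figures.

β = √(1 − 1/γ²) = √(1 − 1/18.73²) = √(1 − 0.002851) = √0.9971

β = 0.999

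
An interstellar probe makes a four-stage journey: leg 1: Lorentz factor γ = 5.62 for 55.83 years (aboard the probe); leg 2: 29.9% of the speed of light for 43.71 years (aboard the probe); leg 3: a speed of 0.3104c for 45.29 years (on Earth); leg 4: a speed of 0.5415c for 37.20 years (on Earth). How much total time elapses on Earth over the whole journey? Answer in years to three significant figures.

Δt = 442 years

Leg 1: γ = 5.62; Δt_1 = 5.620 × 55.83 = 313.8 years.
Leg 2: β = 0.299; γ = 1/√(1 − 0.299²) = 1/√0.9106 = 1.048; Δt_2 = 1.048 × 43.71 = 45.81 years.
Leg 3: 45.29 years is already measured on Earth.
Leg 4: 37.20 years is already measured on Earth.
Total: 313.8 + 45.81 + 45.29 + 37.20 years.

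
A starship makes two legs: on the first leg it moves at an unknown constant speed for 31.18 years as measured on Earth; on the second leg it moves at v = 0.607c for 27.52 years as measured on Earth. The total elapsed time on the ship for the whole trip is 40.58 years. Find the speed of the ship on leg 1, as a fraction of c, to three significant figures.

β = 0.800

Leg 1: speed unknown; τ_1 = 31.18/γ_1.
Leg 2: γ = 1/√(1 − 0.607²) = 1/√0.6316 = 1.258; τ_2 = 27.52/1.258 = 21.87 years.
Total proper time: τ_1 + 21.87 = 40.58, so τ_1 = 40.58 − 21.87 = 18.71 years.
γ_1 = 31.18/18.71 = 1.667; β = √(1 − 1/γ²) = √0.6399.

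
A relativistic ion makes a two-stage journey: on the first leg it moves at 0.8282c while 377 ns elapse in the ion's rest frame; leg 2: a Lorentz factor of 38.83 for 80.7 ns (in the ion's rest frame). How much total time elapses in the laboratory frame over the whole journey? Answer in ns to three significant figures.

Δt = 3810 ns

Leg 1: γ = 1/√(1 − 0.8282²) = 1/√0.3141 = 1.784; Δt_1 = 1.784 × 377 = 672.7 ns.
Leg 2: γ = 38.83; Δt_2 = 38.83 × 80.7 = 3134 ns.
Total: 672.7 + 3134 ns.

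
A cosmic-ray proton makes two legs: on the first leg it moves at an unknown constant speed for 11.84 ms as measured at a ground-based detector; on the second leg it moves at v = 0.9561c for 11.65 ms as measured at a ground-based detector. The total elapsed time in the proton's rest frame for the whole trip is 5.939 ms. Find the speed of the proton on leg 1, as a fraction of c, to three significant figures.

β = 0.977

Leg 1: speed unknown; τ_1 = 11.84/γ_1.
Leg 2: γ = 1/√(1 − 0.9561²) = 1/√0.08587 = 3.412; τ_2 = 11.65/3.412 = 3.414 ms.
Total proper time: τ_1 + 3.414 = 5.939, so τ_1 = 5.939 − 3.414 = 2.525 ms.
γ_1 = 11.84/2.525 = 4.689; β = √(1 − 1/γ²) = √0.9545.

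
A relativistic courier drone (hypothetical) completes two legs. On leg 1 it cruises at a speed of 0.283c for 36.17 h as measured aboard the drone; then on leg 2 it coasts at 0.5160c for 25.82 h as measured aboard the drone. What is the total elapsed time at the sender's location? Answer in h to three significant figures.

Leg 1: γ = 1/√(1 − 0.283²) = 1/√0.9199 = 1.043; Δt_1 = 1.043 × 36.17 = 37.71 h.
Leg 2: γ = 1/√(1 − 0.5160²) = 1/√0.7337 = 1.167; Δt_2 = 1.167 × 25.82 = 30.14 h.
Total: 37.71 + 30.14 h.

Δt = 67.9 h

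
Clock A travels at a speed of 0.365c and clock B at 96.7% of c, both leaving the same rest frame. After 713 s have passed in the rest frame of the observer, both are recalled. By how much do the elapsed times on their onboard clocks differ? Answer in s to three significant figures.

|τ_A − τ_B| = 482 s

A: γ = 1/√(1 − 0.365²) = 1/√0.8668 = 1.074; τ_A = 713/1.074 = 663.8 s.
B: β = 0.967; γ = 1/√(1 − 0.967²) = 1/√0.06491 = 3.925; τ_B = 713/3.925 = 181.7 s.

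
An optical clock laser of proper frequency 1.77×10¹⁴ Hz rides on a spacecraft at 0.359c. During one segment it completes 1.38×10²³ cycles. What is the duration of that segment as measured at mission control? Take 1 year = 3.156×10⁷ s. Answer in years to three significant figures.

γ = 1/√(1 − 0.359²) = 1/√0.8711 = 1.071
Proper time for N cycles: τ = N/f = 1.38×10²³/(1.77×10¹⁴) = 7.797×10⁸ s = 24.70 years.
Lab-frame duration Δt = γτ = 1.071 × 24.70 = 26.47 years.

Δt = 26.5 years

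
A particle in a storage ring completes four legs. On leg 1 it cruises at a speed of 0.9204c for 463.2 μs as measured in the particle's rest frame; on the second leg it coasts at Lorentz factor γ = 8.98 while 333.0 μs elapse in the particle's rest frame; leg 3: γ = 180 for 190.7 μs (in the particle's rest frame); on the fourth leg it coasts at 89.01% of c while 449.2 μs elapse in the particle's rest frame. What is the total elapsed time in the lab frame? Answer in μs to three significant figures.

Δt = 3.95×10⁴ μs

Leg 1: γ = 1/√(1 − 0.9204²) = 1/√0.1529 = 2.558; Δt_1 = 2.558 × 463.2 = 1185 μs.
Leg 2: γ = 8.98; Δt_2 = 8.980 × 333.0 = 2990 μs.
Leg 3: γ = 180; Δt_3 = 180.0 × 190.7 = 3.433×10⁴ μs.
Leg 4: β = 0.8901; γ = 1/√(1 − 0.8901²) = 1/√0.2077 = 2.194; Δt_4 = 2.194 × 449.2 = 985.6 μs.
Total: 1185 + 2990 + 3.433×10⁴ + 985.6 μs.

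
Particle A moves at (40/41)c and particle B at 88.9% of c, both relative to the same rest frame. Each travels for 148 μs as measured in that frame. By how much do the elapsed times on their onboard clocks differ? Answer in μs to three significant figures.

A: γ = 1/√(1 − (40/41)²) = 41/9 ≈ 4.556; τ_A = 148/4.556 = 32.49 μs.
B: β = 0.889; γ = 1/√(1 − 0.889²) = 1/√0.2097 = 2.184; τ_B = 148/2.184 = 67.77 μs.

|τ_A − τ_B| = 35.3 μs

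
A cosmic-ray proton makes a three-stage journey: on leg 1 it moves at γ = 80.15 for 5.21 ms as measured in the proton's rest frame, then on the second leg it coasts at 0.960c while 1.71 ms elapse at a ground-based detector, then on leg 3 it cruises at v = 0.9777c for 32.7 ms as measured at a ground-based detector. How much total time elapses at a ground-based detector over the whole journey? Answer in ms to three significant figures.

Δt = 452 ms

Leg 1: γ = 80.15; Δt_1 = 80.15 × 5.21 = 417.6 ms.
Leg 2: 1.71 ms is already measured at a ground-based detector.
Leg 3: 32.7 ms is already measured at a ground-based detector.
Total: 417.6 + 1.710 + 32.70 ms.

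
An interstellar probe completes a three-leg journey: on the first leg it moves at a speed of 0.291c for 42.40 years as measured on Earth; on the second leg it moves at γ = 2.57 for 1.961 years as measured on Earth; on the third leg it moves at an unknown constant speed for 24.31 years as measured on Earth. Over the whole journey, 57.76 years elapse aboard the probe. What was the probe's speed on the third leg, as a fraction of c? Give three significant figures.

Leg 1: γ = 1/√(1 − 0.291²) = 1/√0.9153 = 1.045; τ_1 = 42.40/1.045 = 40.57 years.
Leg 2: γ = 2.57; τ_2 = 1.961/2.570 = 0.7630 years.
Leg 3: speed unknown; τ_3 = 24.31/γ_3.
Total proper time: 40.57 + 0.7630 + τ_3 = 57.76, so τ_3 = 57.76 − 41.33 = 16.43 years.
γ_3 = 24.31/16.43 = 1.479; β = √(1 − 1/γ²) = √0.5431.

β = 0.737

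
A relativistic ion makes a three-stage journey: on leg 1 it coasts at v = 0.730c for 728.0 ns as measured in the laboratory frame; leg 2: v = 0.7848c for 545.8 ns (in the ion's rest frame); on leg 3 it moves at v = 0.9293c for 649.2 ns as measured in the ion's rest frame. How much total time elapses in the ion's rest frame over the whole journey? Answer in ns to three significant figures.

τ = 1690 ns

Leg 1: γ = 1/√(1 − 0.730²) = 1/√0.4671 = 1.463; τ_1 = 728.0/1.463 = 497.5 ns.
Leg 2: 545.8 ns is already measured in the ion's rest frame.
Leg 3: 649.2 ns is already measured in the ion's rest frame.
Total: 497.5 + 545.8 + 649.2 ns.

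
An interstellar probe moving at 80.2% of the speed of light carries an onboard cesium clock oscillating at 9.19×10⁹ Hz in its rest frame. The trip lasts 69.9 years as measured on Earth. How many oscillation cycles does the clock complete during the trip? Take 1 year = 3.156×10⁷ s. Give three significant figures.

N = 1.21×10¹⁹

β = 0.802; γ = 1/√(1 − 0.802²) = 1/√0.3568 = 1.674
The oscillator's own cycle count is N = f × τ where τ is the proper time aboard the probe. τ = Δt/γ = 69.9/1.674 = 41.75 years = 1.318×10⁹ s.
N = 9.19×10⁹ × 1.318×10⁹ = 1.211×10¹⁹.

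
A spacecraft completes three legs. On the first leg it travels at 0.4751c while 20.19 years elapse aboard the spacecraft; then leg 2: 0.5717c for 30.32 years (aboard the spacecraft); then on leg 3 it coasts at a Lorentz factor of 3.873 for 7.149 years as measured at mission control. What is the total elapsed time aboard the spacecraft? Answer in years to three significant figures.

τ = 52.4 years

Leg 1: 20.19 years is already measured aboard the spacecraft.
Leg 2: 30.32 years is already measured aboard the spacecraft.
Leg 3: γ = 3.873; τ_3 = 7.149/3.873 = 1.846 years.
Total: 20.19 + 30.32 + 1.846 years.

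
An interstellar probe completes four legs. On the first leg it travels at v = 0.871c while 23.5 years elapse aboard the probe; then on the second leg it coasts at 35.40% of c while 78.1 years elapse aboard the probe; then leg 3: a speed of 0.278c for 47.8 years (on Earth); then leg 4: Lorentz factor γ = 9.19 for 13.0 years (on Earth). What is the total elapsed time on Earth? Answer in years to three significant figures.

Leg 1: γ = 1/√(1 − 0.871²) = 1/√0.2414 = 2.035; Δt_1 = 2.035 × 23.5 = 47.83 years.
Leg 2: β = 0.3540; γ = 1/√(1 − 0.3540²) = 1/√0.8747 = 1.069; Δt_2 = 1.069 × 78.1 = 83.51 years.
Leg 3: 47.8 years is already measured on Earth.
Leg 4: 13.0 years is already measured on Earth.
Total: 47.83 + 83.51 + 47.80 + 13.00 years.

Δt = 192 years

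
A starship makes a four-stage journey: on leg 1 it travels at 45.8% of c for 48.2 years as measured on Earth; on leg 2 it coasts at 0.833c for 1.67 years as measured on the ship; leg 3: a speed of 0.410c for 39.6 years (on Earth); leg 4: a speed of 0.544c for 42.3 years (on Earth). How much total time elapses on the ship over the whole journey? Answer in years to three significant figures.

Leg 1: β = 0.458; γ = 1/√(1 − 0.458²) = 1/√0.7902 = 1.125; τ_1 = 48.2/1.125 = 42.85 years.
Leg 2: 1.67 years is already measured on the ship.
Leg 3: γ = 1/√(1 − 0.410²) = 1/√0.8319 = 1.096; τ_3 = 39.6/1.096 = 36.12 years.
Leg 4: γ = 1/√(1 − 0.544²) = 1/√0.7041 = 1.192; τ_4 = 42.3/1.192 = 35.49 years.
Total: 42.85 + 1.670 + 36.12 + 35.49 years.

τ = 116 years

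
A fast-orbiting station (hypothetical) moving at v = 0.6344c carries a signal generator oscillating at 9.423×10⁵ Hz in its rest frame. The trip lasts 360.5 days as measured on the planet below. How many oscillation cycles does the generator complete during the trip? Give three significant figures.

N = 2.27×10¹³

γ = 1/√(1 − 0.6344²) = 1/√0.5975 = 1.294
The oscillator's own cycle count is N = f × τ where τ is the proper time aboard the station. τ = Δt/γ = 360.5/1.294 = 278.7 days = 2.408×10⁷ s.
N = 9.423×10⁵ × 2.408×10⁷ = 2.269×10¹³.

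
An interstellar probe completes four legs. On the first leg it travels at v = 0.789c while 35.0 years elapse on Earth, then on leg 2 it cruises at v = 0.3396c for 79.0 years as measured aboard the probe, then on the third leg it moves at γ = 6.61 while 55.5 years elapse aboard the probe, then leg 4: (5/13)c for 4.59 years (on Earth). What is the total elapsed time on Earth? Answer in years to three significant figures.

Leg 1: 35.0 years is already measured on Earth.
Leg 2: γ = 1/√(1 − 0.3396²) = 1/√0.8847 = 1.063; Δt_2 = 1.063 × 79.0 = 83.99 years.
Leg 3: γ = 6.61; Δt_3 = 6.610 × 55.5 = 366.9 years.
Leg 4: 4.59 years is already measured on Earth.
Total: 35.00 + 83.99 + 366.9 + 4.590 years.

Δt = 490 years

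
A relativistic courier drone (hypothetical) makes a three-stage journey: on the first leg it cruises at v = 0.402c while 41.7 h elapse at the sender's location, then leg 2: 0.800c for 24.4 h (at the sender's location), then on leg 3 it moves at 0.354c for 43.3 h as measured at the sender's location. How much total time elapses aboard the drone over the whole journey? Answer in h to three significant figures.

Leg 1: γ = 1/√(1 − 0.402²) = 1/√0.8384 = 1.092; τ_1 = 41.7/1.092 = 38.18 h.
Leg 2: γ = 1/√(1 − 0.800²) = 5/3 ≈ 1.667; τ_2 = 24.4/1.667 = 14.64 h.
Leg 3: γ = 1/√(1 − 0.354²) = 1/√0.8747 = 1.069; τ_3 = 43.3/1.069 = 40.50 h.
Total: 38.18 + 14.64 + 40.50 h.

τ = 93.3 h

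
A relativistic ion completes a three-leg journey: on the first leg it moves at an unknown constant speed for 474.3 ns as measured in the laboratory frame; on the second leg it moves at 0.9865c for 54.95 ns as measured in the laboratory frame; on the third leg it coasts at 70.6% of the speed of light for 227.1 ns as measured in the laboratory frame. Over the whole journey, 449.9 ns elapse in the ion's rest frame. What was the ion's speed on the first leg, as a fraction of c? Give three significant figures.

β = 0.807

Leg 1: speed unknown; τ_1 = 474.3/γ_1.
Leg 2: γ = 1/√(1 − 0.9865²) = 1/√0.02682 = 6.106; τ_2 = 54.95/6.106 = 8.999 ns.
Leg 3: β = 0.706; γ = 1/√(1 − 0.706²) = 1/√0.5016 = 1.412; τ_3 = 227.1/1.412 = 160.8 ns.
Total proper time: τ_1 + 8.999 + 160.8 = 449.9, so τ_1 = 449.9 − 169.8 = 280.1 ns.
γ_1 = 474.3/280.1 = 1.694; β = √(1 − 1/γ²) = √0.6513.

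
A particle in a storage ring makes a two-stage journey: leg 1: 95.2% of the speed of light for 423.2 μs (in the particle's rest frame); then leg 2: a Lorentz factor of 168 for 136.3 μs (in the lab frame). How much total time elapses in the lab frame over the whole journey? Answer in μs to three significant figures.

Δt = 1520 μs

Leg 1: β = 0.952; γ = 1/√(1 − 0.952²) = 1/√0.09370 = 3.267; Δt_1 = 3.267 × 423.2 = 1383 μs.
Leg 2: 136.3 μs is already measured in the lab frame.
Total: 1383 + 136.3 μs.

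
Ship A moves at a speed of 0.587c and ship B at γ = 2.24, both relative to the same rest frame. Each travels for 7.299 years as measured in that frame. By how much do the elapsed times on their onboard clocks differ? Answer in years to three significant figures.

|τ_A − τ_B| = 2.65 years

A: γ = 1/√(1 − 0.587²) = 1/√0.6554 = 1.235; τ_A = 7.299/1.235 = 5.909 years.
B: γ = 2.24; τ_B = 7.299/2.240 = 3.258 years.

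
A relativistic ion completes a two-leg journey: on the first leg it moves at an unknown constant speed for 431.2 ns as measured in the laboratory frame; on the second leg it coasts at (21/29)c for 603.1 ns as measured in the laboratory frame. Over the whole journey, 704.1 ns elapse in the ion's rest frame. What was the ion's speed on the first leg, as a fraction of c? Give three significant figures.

Leg 1: speed unknown; τ_1 = 431.2/γ_1.
Leg 2: γ = 1/√(1 − (21/29)²) = 29/20 = 1.450; τ_2 = 603.1/1.450 = 415.9 ns.
Total proper time: τ_1 + 415.9 = 704.1, so τ_1 = 704.1 − 415.9 = 288.2 ns.
γ_1 = 431.2/288.2 = 1.496; β = √(1 − 1/γ²) = √0.5534.

β = 0.744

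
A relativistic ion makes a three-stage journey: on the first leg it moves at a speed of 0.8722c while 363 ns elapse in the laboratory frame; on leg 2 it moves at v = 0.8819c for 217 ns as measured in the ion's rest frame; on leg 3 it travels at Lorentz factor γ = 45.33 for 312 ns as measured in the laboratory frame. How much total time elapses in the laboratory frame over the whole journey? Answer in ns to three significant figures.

Δt = 1140 ns

Leg 1: 363 ns is already measured in the laboratory frame.
Leg 2: γ = 1/√(1 − 0.8819²) = 1/√0.2223 = 2.121; Δt_2 = 2.121 × 217 = 460.3 ns.
Leg 3: 312 ns is already measured in the laboratory frame.
Total: 363.0 + 460.3 + 312.0 ns.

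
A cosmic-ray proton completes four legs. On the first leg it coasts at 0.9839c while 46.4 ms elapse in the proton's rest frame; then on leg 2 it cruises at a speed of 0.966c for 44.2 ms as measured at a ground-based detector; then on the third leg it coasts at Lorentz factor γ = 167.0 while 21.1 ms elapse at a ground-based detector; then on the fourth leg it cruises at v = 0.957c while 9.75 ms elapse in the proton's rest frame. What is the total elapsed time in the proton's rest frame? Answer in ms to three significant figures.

τ = 67.7 ms

Leg 1: 46.4 ms is already measured in the proton's rest frame.
Leg 2: γ = 1/√(1 − 0.966²) = 1/√0.06684 = 3.868; τ_2 = 44.2/3.868 = 11.43 ms.
Leg 3: γ = 167.0; τ_3 = 21.1/167.0 = 0.1263 ms.
Leg 4: 9.75 ms is already measured in the proton's rest frame.
Total: 46.40 + 11.43 + 0.1263 + 9.750 ms.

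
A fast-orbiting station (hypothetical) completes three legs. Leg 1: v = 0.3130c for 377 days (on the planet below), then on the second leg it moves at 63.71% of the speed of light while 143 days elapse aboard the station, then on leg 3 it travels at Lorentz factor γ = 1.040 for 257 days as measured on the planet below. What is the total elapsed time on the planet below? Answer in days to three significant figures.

Δt = 820 days

Leg 1: 377 days is already measured on the planet below.
Leg 2: β = 0.6371; γ = 1/√(1 − 0.6371²) = 1/√0.5941 = 1.297; Δt_2 = 1.297 × 143 = 185.5 days.
Leg 3: 257 days is already measured on the planet below.
Total: 377.0 + 185.5 + 257.0 days.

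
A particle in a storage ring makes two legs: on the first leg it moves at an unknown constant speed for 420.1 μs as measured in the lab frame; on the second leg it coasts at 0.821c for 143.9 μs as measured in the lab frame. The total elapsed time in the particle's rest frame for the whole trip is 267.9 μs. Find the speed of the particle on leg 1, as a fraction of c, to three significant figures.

Leg 1: speed unknown; τ_1 = 420.1/γ_1.
Leg 2: γ = 1/√(1 − 0.821²) = 1/√0.3260 = 1.752; τ_2 = 143.9/1.752 = 82.16 μs.
Total proper time: τ_1 + 82.16 = 267.9, so τ_1 = 267.9 − 82.16 = 185.7 μs.
γ_1 = 420.1/185.7 = 2.262; β = √(1 − 1/γ²) = √0.8045.

β = 0.897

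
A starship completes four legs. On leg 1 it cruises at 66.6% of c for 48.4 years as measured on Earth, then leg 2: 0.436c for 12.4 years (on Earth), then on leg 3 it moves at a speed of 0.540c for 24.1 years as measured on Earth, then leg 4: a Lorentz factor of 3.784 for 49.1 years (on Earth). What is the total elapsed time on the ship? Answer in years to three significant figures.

τ = 80.5 years

Leg 1: β = 0.666; γ = 1/√(1 − 0.666²) = 1/√0.5564 = 1.341; τ_1 = 48.4/1.341 = 36.10 years.
Leg 2: γ = 1/√(1 − 0.436²) = 1/√0.8099 = 1.111; τ_2 = 12.4/1.111 = 11.16 years.
Leg 3: γ = 1/√(1 − 0.540²) = 1/√0.7084 = 1.188; τ_3 = 24.1/1.188 = 20.28 years.
Leg 4: γ = 3.784; τ_4 = 49.1/3.784 = 12.98 years.
Total: 36.10 + 11.16 + 20.28 + 12.98 years.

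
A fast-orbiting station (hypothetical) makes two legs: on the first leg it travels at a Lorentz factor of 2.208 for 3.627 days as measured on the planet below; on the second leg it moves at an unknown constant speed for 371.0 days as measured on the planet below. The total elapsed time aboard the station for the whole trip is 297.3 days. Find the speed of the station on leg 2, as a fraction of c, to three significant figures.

β = 0.604

Leg 1: γ = 2.208; τ_1 = 3.627/2.208 = 1.643 days.
Leg 2: speed unknown; τ_2 = 371.0/γ_2.
Total proper time: 1.643 + τ_2 = 297.3, so τ_2 = 297.3 − 1.643 = 295.7 days.
γ_2 = 371.0/295.7 = 1.255; β = √(1 − 1/γ²) = √0.3649.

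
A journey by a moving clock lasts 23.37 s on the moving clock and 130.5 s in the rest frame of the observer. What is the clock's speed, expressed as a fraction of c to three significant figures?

v = 0.984c

The proper time is measured on the moving clock (both events occur at the clock's location); Δt is measured in the rest frame of the observer. γ = Δt/τ = 130.5/23.37 = 5.584.
β = √(1 − 1/γ²) = √(1 − 0.03207) = √0.9679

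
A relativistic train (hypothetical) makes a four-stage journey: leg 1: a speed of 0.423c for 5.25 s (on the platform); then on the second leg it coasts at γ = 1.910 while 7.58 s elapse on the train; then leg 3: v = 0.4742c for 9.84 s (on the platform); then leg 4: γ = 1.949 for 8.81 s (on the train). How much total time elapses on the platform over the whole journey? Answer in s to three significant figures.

Leg 1: 5.25 s is already measured on the platform.
Leg 2: γ = 1.910; Δt_2 = 1.910 × 7.58 = 14.48 s.
Leg 3: 9.84 s is already measured on the platform.
Leg 4: γ = 1.949; Δt_4 = 1.949 × 8.81 = 17.17 s.
Total: 5.250 + 14.48 + 9.840 + 17.17 s.

Δt = 46.7 s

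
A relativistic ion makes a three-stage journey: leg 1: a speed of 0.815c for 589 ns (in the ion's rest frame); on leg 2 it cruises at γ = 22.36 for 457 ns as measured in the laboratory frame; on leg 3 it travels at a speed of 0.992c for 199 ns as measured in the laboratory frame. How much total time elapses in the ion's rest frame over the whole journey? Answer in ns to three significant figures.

Leg 1: 589 ns is already measured in the ion's rest frame.
Leg 2: γ = 22.36; τ_2 = 457/22.36 = 20.44 ns.
Leg 3: γ = 1/√(1 − 0.992²) = 1/√0.01594 = 7.922; τ_3 = 199/7.922 = 25.12 ns.
Total: 589.0 + 20.44 + 25.12 ns.

τ = 635 ns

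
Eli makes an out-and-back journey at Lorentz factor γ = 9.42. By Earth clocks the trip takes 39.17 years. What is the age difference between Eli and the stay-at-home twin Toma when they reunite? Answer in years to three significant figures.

γ = 9.42
Eli's elapsed proper time: τ = 39.17/9.420 = 4.158 years.
Age gap = Δt − τ = 39.17 − 4.158 years.

Δt − τ = 35.0 years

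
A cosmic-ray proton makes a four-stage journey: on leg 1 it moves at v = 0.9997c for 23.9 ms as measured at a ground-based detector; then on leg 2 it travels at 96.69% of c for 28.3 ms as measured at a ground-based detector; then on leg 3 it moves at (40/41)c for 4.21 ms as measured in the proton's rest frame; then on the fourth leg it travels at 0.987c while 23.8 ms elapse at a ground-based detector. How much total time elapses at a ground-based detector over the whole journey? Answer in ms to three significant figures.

Leg 1: 23.9 ms is already measured at a ground-based detector.
Leg 2: 28.3 ms is already measured at a ground-based detector.
Leg 3: γ = 1/√(1 − (40/41)²) = 41/9 ≈ 4.556; Δt_3 = 4.556 × 4.21 = 19.18 ms.
Leg 4: 23.8 ms is already measured at a ground-based detector.
Total: 23.90 + 28.30 + 19.18 + 23.80 ms.

Δt = 95.2 ms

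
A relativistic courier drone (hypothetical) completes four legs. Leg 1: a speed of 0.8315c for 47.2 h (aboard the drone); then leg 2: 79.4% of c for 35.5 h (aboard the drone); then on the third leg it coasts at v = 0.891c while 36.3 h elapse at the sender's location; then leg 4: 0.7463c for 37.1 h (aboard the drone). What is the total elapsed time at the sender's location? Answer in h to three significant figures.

Leg 1: γ = 1/√(1 − 0.8315²) = 1/√0.3086 = 1.800; Δt_1 = 1.800 × 47.2 = 84.96 h.
Leg 2: β = 0.794; γ = 1/√(1 − 0.794²) = 1/√0.3696 = 1.645; Δt_2 = 1.645 × 35.5 = 58.40 h.
Leg 3: 36.3 h is already measured at the sender's location.
Leg 4: γ = 1/√(1 − 0.7463²) = 1/√0.4430 = 1.502; Δt_4 = 1.502 × 37.1 = 55.74 h.
Total: 84.96 + 58.40 + 36.30 + 55.74 h.

Δt = 235 h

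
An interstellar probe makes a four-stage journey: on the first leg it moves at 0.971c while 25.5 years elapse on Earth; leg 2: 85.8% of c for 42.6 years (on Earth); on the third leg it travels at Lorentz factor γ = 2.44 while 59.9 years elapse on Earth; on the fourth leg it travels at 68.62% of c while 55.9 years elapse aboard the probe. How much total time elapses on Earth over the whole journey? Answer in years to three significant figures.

Δt = 205 years

Leg 1: 25.5 years is already measured on Earth.
Leg 2: 42.6 years is already measured on Earth.
Leg 3: 59.9 years is already measured on Earth.
Leg 4: β = 0.6862; γ = 1/√(1 − 0.6862²) = 1/√0.5291 = 1.375; Δt_4 = 1.375 × 55.9 = 76.85 years.
Total: 25.50 + 42.60 + 59.90 + 76.85 years.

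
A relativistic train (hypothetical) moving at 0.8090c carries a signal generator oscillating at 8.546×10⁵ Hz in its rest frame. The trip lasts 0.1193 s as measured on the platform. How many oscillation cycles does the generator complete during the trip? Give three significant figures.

γ = 1/√(1 − 0.8090²) = 1/√0.3455 = 1.701
The oscillator's own cycle count is N = f × τ where τ is the proper time on the train. τ = Δt/γ = 0.1193/1.701 = 0.07013 s = 7.013×10⁻² s.
N = 8.546×10⁵ × 7.013×10⁻² = 5.993×10⁴.

N = 5.99×10⁴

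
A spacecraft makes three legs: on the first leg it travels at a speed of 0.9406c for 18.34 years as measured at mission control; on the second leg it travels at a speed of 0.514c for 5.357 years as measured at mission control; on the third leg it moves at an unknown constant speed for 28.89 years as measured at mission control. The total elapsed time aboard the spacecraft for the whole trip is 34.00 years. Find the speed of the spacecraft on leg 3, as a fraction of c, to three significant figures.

β = 0.597

Leg 1: γ = 1/√(1 − 0.9406²) = 1/√0.1153 = 2.945; τ_1 = 18.34/2.945 = 6.227 years.
Leg 2: γ = 1/√(1 − 0.514²) = 1/√0.7358 = 1.166; τ_2 = 5.357/1.166 = 4.595 years.
Leg 3: speed unknown; τ_3 = 28.89/γ_3.
Total proper time: 6.227 + 4.595 + τ_3 = 34.00, so τ_3 = 34.00 − 10.82 = 23.18 years.
γ_3 = 28.89/23.18 = 1.246; β = √(1 − 1/γ²) = √0.3563.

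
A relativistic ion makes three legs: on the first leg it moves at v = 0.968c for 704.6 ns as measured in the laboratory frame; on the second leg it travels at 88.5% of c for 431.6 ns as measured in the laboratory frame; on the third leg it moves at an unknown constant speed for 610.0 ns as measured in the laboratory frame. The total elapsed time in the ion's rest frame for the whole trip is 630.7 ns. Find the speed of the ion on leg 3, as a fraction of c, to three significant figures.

Leg 1: γ = 1/√(1 − 0.968²) = 1/√0.06298 = 3.985; τ_1 = 704.6/3.985 = 176.8 ns.
Leg 2: β = 0.885; γ = 1/√(1 − 0.885²) = 1/√0.2168 = 2.148; τ_2 = 431.6/2.148 = 200.9 ns.
Leg 3: speed unknown; τ_3 = 610.0/γ_3.
Total proper time: 176.8 + 200.9 + τ_3 = 630.7, so τ_3 = 630.7 − 377.8 = 252.9 ns.
γ_3 = 610.0/252.9 = 2.412; β = √(1 − 1/γ²) = √0.8281.

β = 0.910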